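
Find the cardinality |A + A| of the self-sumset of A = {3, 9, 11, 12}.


A + A = {a + a' : a, a' ∈ A}; |A| = 4.
General bounds: 2|A| - 1 ≤ |A + A| ≤ |A|(|A|+1)/2, i.e. 7 ≤ |A + A| ≤ 10.
Lower bound 2|A|-1 is attained iff A is an arithmetic progression.
Enumerate sums a + a' for a ≤ a' (symmetric, so this suffices):
a = 3: 3+3=6, 3+9=12, 3+11=14, 3+12=15
a = 9: 9+9=18, 9+11=20, 9+12=21
a = 11: 11+11=22, 11+12=23
a = 12: 12+12=24
Distinct sums: {6, 12, 14, 15, 18, 20, 21, 22, 23, 24}
|A + A| = 10

|A + A| = 10


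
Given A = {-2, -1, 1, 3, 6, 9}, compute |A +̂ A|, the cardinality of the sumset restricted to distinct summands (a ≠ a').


Restricted sumset: A +̂ A = {a + a' : a ∈ A, a' ∈ A, a ≠ a'}.
Equivalently, take A + A and drop any sum 2a that is achievable ONLY as a + a for a ∈ A (i.e. sums representable only with equal summands).
Enumerate pairs (a, a') with a < a' (symmetric, so each unordered pair gives one sum; this covers all a ≠ a'):
  -2 + -1 = -3
  -2 + 1 = -1
  -2 + 3 = 1
  -2 + 6 = 4
  -2 + 9 = 7
  -1 + 1 = 0
  -1 + 3 = 2
  -1 + 6 = 5
  -1 + 9 = 8
  1 + 3 = 4
  1 + 6 = 7
  1 + 9 = 10
  3 + 6 = 9
  3 + 9 = 12
  6 + 9 = 15
Collected distinct sums: {-3, -1, 0, 1, 2, 4, 5, 7, 8, 9, 10, 12, 15}
|A +̂ A| = 13
(Reference bound: |A +̂ A| ≥ 2|A| - 3 for |A| ≥ 2, with |A| = 6 giving ≥ 9.)

|A +̂ A| = 13


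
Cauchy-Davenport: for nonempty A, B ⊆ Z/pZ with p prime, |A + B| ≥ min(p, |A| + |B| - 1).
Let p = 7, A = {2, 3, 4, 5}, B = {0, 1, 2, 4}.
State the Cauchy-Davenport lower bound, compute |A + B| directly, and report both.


Cauchy-Davenport: |A + B| ≥ min(p, |A| + |B| - 1) for A, B nonempty in Z/pZ.
|A| = 4, |B| = 4, p = 7.
CD lower bound = min(7, 4 + 4 - 1) = min(7, 7) = 7.
Compute A + B mod 7 directly:
a = 2: 2+0=2, 2+1=3, 2+2=4, 2+4=6
a = 3: 3+0=3, 3+1=4, 3+2=5, 3+4=0
a = 4: 4+0=4, 4+1=5, 4+2=6, 4+4=1
a = 5: 5+0=5, 5+1=6, 5+2=0, 5+4=2
A + B = {0, 1, 2, 3, 4, 5, 6}, so |A + B| = 7.
Verify: 7 ≥ 7? Yes ✓.

CD lower bound = 7, actual |A + B| = 7.


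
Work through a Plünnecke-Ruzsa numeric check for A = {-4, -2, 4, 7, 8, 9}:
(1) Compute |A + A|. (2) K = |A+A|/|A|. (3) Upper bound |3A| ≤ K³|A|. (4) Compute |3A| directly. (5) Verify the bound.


|A| = 6.
Step 1: Compute A + A by enumerating all 36 pairs.
A + A = {-8, -6, -4, 0, 2, 3, 4, 5, 6, 7, 8, 11, 12, 13, 14, 15, 16, 17, 18}, so |A + A| = 19.
Step 2: Doubling constant K = |A + A|/|A| = 19/6 = 19/6 ≈ 3.1667.
Step 3: Plünnecke-Ruzsa gives |3A| ≤ K³·|A| = (3.1667)³ · 6 ≈ 190.5278.
Step 4: Compute 3A = A + A + A directly by enumerating all triples (a,b,c) ∈ A³; |3A| = 35.
Step 5: Check 35 ≤ 190.5278? Yes ✓.

K = 19/6, Plünnecke-Ruzsa bound K³|A| ≈ 190.5278, |3A| = 35, inequality holds.


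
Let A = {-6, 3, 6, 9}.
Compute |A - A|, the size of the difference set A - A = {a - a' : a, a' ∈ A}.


A - A = {a - a' : a, a' ∈ A}; |A| = 4.
Bounds: 2|A|-1 ≤ |A - A| ≤ |A|² - |A| + 1, i.e. 7 ≤ |A - A| ≤ 13.
Note: 0 ∈ A - A always (from a - a). The set is symmetric: if d ∈ A - A then -d ∈ A - A.
Enumerate nonzero differences d = a - a' with a > a' (then include -d):
Positive differences: {3, 6, 9, 12, 15}
Full difference set: {0} ∪ (positive diffs) ∪ (negative diffs).
|A - A| = 1 + 2·5 = 11 (matches direct enumeration: 11).

|A - A| = 11


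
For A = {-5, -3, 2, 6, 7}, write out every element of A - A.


A - A = {a - a' : a, a' ∈ A}.
Compute a - a' for each ordered pair (a, a'):
a = -5: -5--5=0, -5--3=-2, -5-2=-7, -5-6=-11, -5-7=-12
a = -3: -3--5=2, -3--3=0, -3-2=-5, -3-6=-9, -3-7=-10
a = 2: 2--5=7, 2--3=5, 2-2=0, 2-6=-4, 2-7=-5
a = 6: 6--5=11, 6--3=9, 6-2=4, 6-6=0, 6-7=-1
a = 7: 7--5=12, 7--3=10, 7-2=5, 7-6=1, 7-7=0
Collecting distinct values (and noting 0 appears from a-a):
A - A = {-12, -11, -10, -9, -7, -5, -4, -2, -1, 0, 1, 2, 4, 5, 7, 9, 10, 11, 12}
|A - A| = 19

A - A = {-12, -11, -10, -9, -7, -5, -4, -2, -1, 0, 1, 2, 4, 5, 7, 9, 10, 11, 12}


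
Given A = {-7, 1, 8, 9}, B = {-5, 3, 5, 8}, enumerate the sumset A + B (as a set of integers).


A + B = {a + b : a ∈ A, b ∈ B}.
Enumerate all |A|·|B| = 4·4 = 16 pairs (a, b) and collect distinct sums.
a = -7: -7+-5=-12, -7+3=-4, -7+5=-2, -7+8=1
a = 1: 1+-5=-4, 1+3=4, 1+5=6, 1+8=9
a = 8: 8+-5=3, 8+3=11, 8+5=13, 8+8=16
a = 9: 9+-5=4, 9+3=12, 9+5=14, 9+8=17
Collecting distinct sums: A + B = {-12, -4, -2, 1, 3, 4, 6, 9, 11, 12, 13, 14, 16, 17}
|A + B| = 14

A + B = {-12, -4, -2, 1, 3, 4, 6, 9, 11, 12, 13, 14, 16, 17}


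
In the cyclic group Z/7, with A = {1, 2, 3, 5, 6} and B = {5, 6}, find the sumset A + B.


Work in Z/7Z: reduce every sum a + b modulo 7.
Enumerate all 10 pairs:
a = 1: 1+5=6, 1+6=0
a = 2: 2+5=0, 2+6=1
a = 3: 3+5=1, 3+6=2
a = 5: 5+5=3, 5+6=4
a = 6: 6+5=4, 6+6=5
Distinct residues collected: {0, 1, 2, 3, 4, 5, 6}
|A + B| = 7 (out of 7 total residues).

A + B = {0, 1, 2, 3, 4, 5, 6}


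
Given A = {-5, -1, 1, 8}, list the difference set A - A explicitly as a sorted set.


A - A = {a - a' : a, a' ∈ A}.
Compute a - a' for each ordered pair (a, a'):
a = -5: -5--5=0, -5--1=-4, -5-1=-6, -5-8=-13
a = -1: -1--5=4, -1--1=0, -1-1=-2, -1-8=-9
a = 1: 1--5=6, 1--1=2, 1-1=0, 1-8=-7
a = 8: 8--5=13, 8--1=9, 8-1=7, 8-8=0
Collecting distinct values (and noting 0 appears from a-a):
A - A = {-13, -9, -7, -6, -4, -2, 0, 2, 4, 6, 7, 9, 13}
|A - A| = 13

A - A = {-13, -9, -7, -6, -4, -2, 0, 2, 4, 6, 7, 9, 13}


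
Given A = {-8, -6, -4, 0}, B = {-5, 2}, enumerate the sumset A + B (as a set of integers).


A + B = {a + b : a ∈ A, b ∈ B}.
Enumerate all |A|·|B| = 4·2 = 8 pairs (a, b) and collect distinct sums.
a = -8: -8+-5=-13, -8+2=-6
a = -6: -6+-5=-11, -6+2=-4
a = -4: -4+-5=-9, -4+2=-2
a = 0: 0+-5=-5, 0+2=2
Collecting distinct sums: A + B = {-13, -11, -9, -6, -5, -4, -2, 2}
|A + B| = 8

A + B = {-13, -11, -9, -6, -5, -4, -2, 2}


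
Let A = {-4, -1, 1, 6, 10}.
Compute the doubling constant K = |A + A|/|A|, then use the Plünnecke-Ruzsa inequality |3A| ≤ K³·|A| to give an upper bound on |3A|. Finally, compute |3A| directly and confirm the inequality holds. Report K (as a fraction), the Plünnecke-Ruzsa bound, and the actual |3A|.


|A| = 5.
Step 1: Compute A + A by enumerating all 25 pairs.
A + A = {-8, -5, -3, -2, 0, 2, 5, 6, 7, 9, 11, 12, 16, 20}, so |A + A| = 14.
Step 2: Doubling constant K = |A + A|/|A| = 14/5 = 14/5 ≈ 2.8000.
Step 3: Plünnecke-Ruzsa gives |3A| ≤ K³·|A| = (2.8000)³ · 5 ≈ 109.7600.
Step 4: Compute 3A = A + A + A directly by enumerating all triples (a,b,c) ∈ A³; |3A| = 29.
Step 5: Check 29 ≤ 109.7600? Yes ✓.

K = 14/5, Plünnecke-Ruzsa bound K³|A| ≈ 109.7600, |3A| = 29, inequality holds.


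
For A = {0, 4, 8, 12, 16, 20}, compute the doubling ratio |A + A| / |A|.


|A| = 6.
Compute A + A by enumerating all 36 pairs.
A + A = {0, 4, 8, 12, 16, 20, 24, 28, 32, 36, 40}, so |A + A| = 11.
K = |A + A| / |A| = 11/6 (already in lowest terms) ≈ 1.8333.
Reference: AP of size 6 gives K = 11/6 ≈ 1.8333; a fully generic set of size 6 gives K ≈ 3.5000.

|A| = 6, |A + A| = 11, K = 11/6.


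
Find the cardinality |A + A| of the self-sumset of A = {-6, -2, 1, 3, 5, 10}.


A + A = {a + a' : a, a' ∈ A}; |A| = 6.
General bounds: 2|A| - 1 ≤ |A + A| ≤ |A|(|A|+1)/2, i.e. 11 ≤ |A + A| ≤ 21.
Lower bound 2|A|-1 is attained iff A is an arithmetic progression.
Enumerate sums a + a' for a ≤ a' (symmetric, so this suffices):
a = -6: -6+-6=-12, -6+-2=-8, -6+1=-5, -6+3=-3, -6+5=-1, -6+10=4
a = -2: -2+-2=-4, -2+1=-1, -2+3=1, -2+5=3, -2+10=8
a = 1: 1+1=2, 1+3=4, 1+5=6, 1+10=11
a = 3: 3+3=6, 3+5=8, 3+10=13
a = 5: 5+5=10, 5+10=15
a = 10: 10+10=20
Distinct sums: {-12, -8, -5, -4, -3, -1, 1, 2, 3, 4, 6, 8, 10, 11, 13, 15, 20}
|A + A| = 17

|A + A| = 17


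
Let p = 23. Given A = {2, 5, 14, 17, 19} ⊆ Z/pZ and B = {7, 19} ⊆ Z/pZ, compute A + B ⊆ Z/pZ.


Work in Z/23Z: reduce every sum a + b modulo 23.
Enumerate all 10 pairs:
a = 2: 2+7=9, 2+19=21
a = 5: 5+7=12, 5+19=1
a = 14: 14+7=21, 14+19=10
a = 17: 17+7=1, 17+19=13
a = 19: 19+7=3, 19+19=15
Distinct residues collected: {1, 3, 9, 10, 12, 13, 15, 21}
|A + B| = 8 (out of 23 total residues).

A + B = {1, 3, 9, 10, 12, 13, 15, 21}


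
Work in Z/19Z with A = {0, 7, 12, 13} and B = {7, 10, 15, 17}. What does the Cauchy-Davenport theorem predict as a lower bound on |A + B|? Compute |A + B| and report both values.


Cauchy-Davenport: |A + B| ≥ min(p, |A| + |B| - 1) for A, B nonempty in Z/pZ.
|A| = 4, |B| = 4, p = 19.
CD lower bound = min(19, 4 + 4 - 1) = min(19, 7) = 7.
Compute A + B mod 19 directly:
a = 0: 0+7=7, 0+10=10, 0+15=15, 0+17=17
a = 7: 7+7=14, 7+10=17, 7+15=3, 7+17=5
a = 12: 12+7=0, 12+10=3, 12+15=8, 12+17=10
a = 13: 13+7=1, 13+10=4, 13+15=9, 13+17=11
A + B = {0, 1, 3, 4, 5, 7, 8, 9, 10, 11, 14, 15, 17}, so |A + B| = 13.
Verify: 13 ≥ 7? Yes ✓.

CD lower bound = 7, actual |A + B| = 13.


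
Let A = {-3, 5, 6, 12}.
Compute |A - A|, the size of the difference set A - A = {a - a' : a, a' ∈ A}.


A - A = {a - a' : a, a' ∈ A}; |A| = 4.
Bounds: 2|A|-1 ≤ |A - A| ≤ |A|² - |A| + 1, i.e. 7 ≤ |A - A| ≤ 13.
Note: 0 ∈ A - A always (from a - a). The set is symmetric: if d ∈ A - A then -d ∈ A - A.
Enumerate nonzero differences d = a - a' with a > a' (then include -d):
Positive differences: {1, 6, 7, 8, 9, 15}
Full difference set: {0} ∪ (positive diffs) ∪ (negative diffs).
|A - A| = 1 + 2·6 = 13 (matches direct enumeration: 13).

|A - A| = 13


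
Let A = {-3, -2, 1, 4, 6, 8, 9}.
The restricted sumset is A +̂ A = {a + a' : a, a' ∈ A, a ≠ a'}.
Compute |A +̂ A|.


Restricted sumset: A +̂ A = {a + a' : a ∈ A, a' ∈ A, a ≠ a'}.
Equivalently, take A + A and drop any sum 2a that is achievable ONLY as a + a for a ∈ A (i.e. sums representable only with equal summands).
Enumerate pairs (a, a') with a < a' (symmetric, so each unordered pair gives one sum; this covers all a ≠ a'):
  -3 + -2 = -5
  -3 + 1 = -2
  -3 + 4 = 1
  -3 + 6 = 3
  -3 + 8 = 5
  -3 + 9 = 6
  -2 + 1 = -1
  -2 + 4 = 2
  -2 + 6 = 4
  -2 + 8 = 6
  -2 + 9 = 7
  1 + 4 = 5
  1 + 6 = 7
  1 + 8 = 9
  1 + 9 = 10
  4 + 6 = 10
  4 + 8 = 12
  4 + 9 = 13
  6 + 8 = 14
  6 + 9 = 15
  8 + 9 = 17
Collected distinct sums: {-5, -2, -1, 1, 2, 3, 4, 5, 6, 7, 9, 10, 12, 13, 14, 15, 17}
|A +̂ A| = 17
(Reference bound: |A +̂ A| ≥ 2|A| - 3 for |A| ≥ 2, with |A| = 7 giving ≥ 11.)

|A +̂ A| = 17


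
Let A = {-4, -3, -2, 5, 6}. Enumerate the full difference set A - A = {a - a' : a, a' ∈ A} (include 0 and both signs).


A - A = {a - a' : a, a' ∈ A}.
Compute a - a' for each ordered pair (a, a'):
a = -4: -4--4=0, -4--3=-1, -4--2=-2, -4-5=-9, -4-6=-10
a = -3: -3--4=1, -3--3=0, -3--2=-1, -3-5=-8, -3-6=-9
a = -2: -2--4=2, -2--3=1, -2--2=0, -2-5=-7, -2-6=-8
a = 5: 5--4=9, 5--3=8, 5--2=7, 5-5=0, 5-6=-1
a = 6: 6--4=10, 6--3=9, 6--2=8, 6-5=1, 6-6=0
Collecting distinct values (and noting 0 appears from a-a):
A - A = {-10, -9, -8, -7, -2, -1, 0, 1, 2, 7, 8, 9, 10}
|A - A| = 13

A - A = {-10, -9, -8, -7, -2, -1, 0, 1, 2, 7, 8, 9, 10}


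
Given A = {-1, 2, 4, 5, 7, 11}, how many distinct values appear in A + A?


A + A = {a + a' : a, a' ∈ A}; |A| = 6.
General bounds: 2|A| - 1 ≤ |A + A| ≤ |A|(|A|+1)/2, i.e. 11 ≤ |A + A| ≤ 21.
Lower bound 2|A|-1 is attained iff A is an arithmetic progression.
Enumerate sums a + a' for a ≤ a' (symmetric, so this suffices):
a = -1: -1+-1=-2, -1+2=1, -1+4=3, -1+5=4, -1+7=6, -1+11=10
a = 2: 2+2=4, 2+4=6, 2+5=7, 2+7=9, 2+11=13
a = 4: 4+4=8, 4+5=9, 4+7=11, 4+11=15
a = 5: 5+5=10, 5+7=12, 5+11=16
a = 7: 7+7=14, 7+11=18
a = 11: 11+11=22
Distinct sums: {-2, 1, 3, 4, 6, 7, 8, 9, 10, 11, 12, 13, 14, 15, 16, 18, 22}
|A + A| = 17

|A + A| = 17


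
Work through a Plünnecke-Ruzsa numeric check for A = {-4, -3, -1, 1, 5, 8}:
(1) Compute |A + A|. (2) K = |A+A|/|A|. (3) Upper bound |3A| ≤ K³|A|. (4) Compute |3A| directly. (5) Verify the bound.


|A| = 6.
Step 1: Compute A + A by enumerating all 36 pairs.
A + A = {-8, -7, -6, -5, -4, -3, -2, 0, 1, 2, 4, 5, 6, 7, 9, 10, 13, 16}, so |A + A| = 18.
Step 2: Doubling constant K = |A + A|/|A| = 18/6 = 18/6 ≈ 3.0000.
Step 3: Plünnecke-Ruzsa gives |3A| ≤ K³·|A| = (3.0000)³ · 6 ≈ 162.0000.
Step 4: Compute 3A = A + A + A directly by enumerating all triples (a,b,c) ∈ A³; |3A| = 32.
Step 5: Check 32 ≤ 162.0000? Yes ✓.

K = 18/6, Plünnecke-Ruzsa bound K³|A| ≈ 162.0000, |3A| = 32, inequality holds.


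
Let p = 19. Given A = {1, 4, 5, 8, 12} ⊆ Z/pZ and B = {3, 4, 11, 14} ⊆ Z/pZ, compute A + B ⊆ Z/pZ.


Work in Z/19Z: reduce every sum a + b modulo 19.
Enumerate all 20 pairs:
a = 1: 1+3=4, 1+4=5, 1+11=12, 1+14=15
a = 4: 4+3=7, 4+4=8, 4+11=15, 4+14=18
a = 5: 5+3=8, 5+4=9, 5+11=16, 5+14=0
a = 8: 8+3=11, 8+4=12, 8+11=0, 8+14=3
a = 12: 12+3=15, 12+4=16, 12+11=4, 12+14=7
Distinct residues collected: {0, 3, 4, 5, 7, 8, 9, 11, 12, 15, 16, 18}
|A + B| = 12 (out of 19 total residues).

A + B = {0, 3, 4, 5, 7, 8, 9, 11, 12, 15, 16, 18}


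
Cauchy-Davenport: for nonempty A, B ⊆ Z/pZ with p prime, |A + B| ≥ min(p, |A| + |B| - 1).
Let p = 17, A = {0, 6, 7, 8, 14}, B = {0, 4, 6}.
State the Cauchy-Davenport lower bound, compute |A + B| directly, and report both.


Cauchy-Davenport: |A + B| ≥ min(p, |A| + |B| - 1) for A, B nonempty in Z/pZ.
|A| = 5, |B| = 3, p = 17.
CD lower bound = min(17, 5 + 3 - 1) = min(17, 7) = 7.
Compute A + B mod 17 directly:
a = 0: 0+0=0, 0+4=4, 0+6=6
a = 6: 6+0=6, 6+4=10, 6+6=12
a = 7: 7+0=7, 7+4=11, 7+6=13
a = 8: 8+0=8, 8+4=12, 8+6=14
a = 14: 14+0=14, 14+4=1, 14+6=3
A + B = {0, 1, 3, 4, 6, 7, 8, 10, 11, 12, 13, 14}, so |A + B| = 12.
Verify: 12 ≥ 7? Yes ✓.

CD lower bound = 7, actual |A + B| = 12.


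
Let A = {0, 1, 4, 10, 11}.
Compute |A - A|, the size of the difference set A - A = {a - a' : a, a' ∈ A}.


A - A = {a - a' : a, a' ∈ A}; |A| = 5.
Bounds: 2|A|-1 ≤ |A - A| ≤ |A|² - |A| + 1, i.e. 9 ≤ |A - A| ≤ 21.
Note: 0 ∈ A - A always (from a - a). The set is symmetric: if d ∈ A - A then -d ∈ A - A.
Enumerate nonzero differences d = a - a' with a > a' (then include -d):
Positive differences: {1, 3, 4, 6, 7, 9, 10, 11}
Full difference set: {0} ∪ (positive diffs) ∪ (negative diffs).
|A - A| = 1 + 2·8 = 17 (matches direct enumeration: 17).

|A - A| = 17


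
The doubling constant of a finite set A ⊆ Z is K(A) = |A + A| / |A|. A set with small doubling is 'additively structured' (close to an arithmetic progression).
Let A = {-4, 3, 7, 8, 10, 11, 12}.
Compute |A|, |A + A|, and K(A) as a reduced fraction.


|A| = 7.
Compute A + A by enumerating all 49 pairs.
A + A = {-8, -1, 3, 4, 6, 7, 8, 10, 11, 13, 14, 15, 16, 17, 18, 19, 20, 21, 22, 23, 24}, so |A + A| = 21.
K = |A + A| / |A| = 21/7 = 3/1 ≈ 3.0000.
Reference: AP of size 7 gives K = 13/7 ≈ 1.8571; a fully generic set of size 7 gives K ≈ 4.0000.

|A| = 7, |A + A| = 21, K = 21/7 = 3/1.


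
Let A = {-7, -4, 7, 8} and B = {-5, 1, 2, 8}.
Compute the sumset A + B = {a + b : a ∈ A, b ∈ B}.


A + B = {a + b : a ∈ A, b ∈ B}.
Enumerate all |A|·|B| = 4·4 = 16 pairs (a, b) and collect distinct sums.
a = -7: -7+-5=-12, -7+1=-6, -7+2=-5, -7+8=1
a = -4: -4+-5=-9, -4+1=-3, -4+2=-2, -4+8=4
a = 7: 7+-5=2, 7+1=8, 7+2=9, 7+8=15
a = 8: 8+-5=3, 8+1=9, 8+2=10, 8+8=16
Collecting distinct sums: A + B = {-12, -9, -6, -5, -3, -2, 1, 2, 3, 4, 8, 9, 10, 15, 16}
|A + B| = 15

A + B = {-12, -9, -6, -5, -3, -2, 1, 2, 3, 4, 8, 9, 10, 15, 16}


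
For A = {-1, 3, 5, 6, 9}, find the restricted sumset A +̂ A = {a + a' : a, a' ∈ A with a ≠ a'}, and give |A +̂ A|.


Restricted sumset: A +̂ A = {a + a' : a ∈ A, a' ∈ A, a ≠ a'}.
Equivalently, take A + A and drop any sum 2a that is achievable ONLY as a + a for a ∈ A (i.e. sums representable only with equal summands).
Enumerate pairs (a, a') with a < a' (symmetric, so each unordered pair gives one sum; this covers all a ≠ a'):
  -1 + 3 = 2
  -1 + 5 = 4
  -1 + 6 = 5
  -1 + 9 = 8
  3 + 5 = 8
  3 + 6 = 9
  3 + 9 = 12
  5 + 6 = 11
  5 + 9 = 14
  6 + 9 = 15
Collected distinct sums: {2, 4, 5, 8, 9, 11, 12, 14, 15}
|A +̂ A| = 9
(Reference bound: |A +̂ A| ≥ 2|A| - 3 for |A| ≥ 2, with |A| = 5 giving ≥ 7.)

|A +̂ A| = 9


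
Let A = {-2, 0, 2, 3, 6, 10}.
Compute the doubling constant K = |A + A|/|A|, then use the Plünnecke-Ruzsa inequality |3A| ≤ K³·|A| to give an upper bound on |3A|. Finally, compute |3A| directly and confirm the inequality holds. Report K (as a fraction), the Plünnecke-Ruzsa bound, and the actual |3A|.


|A| = 6.
Step 1: Compute A + A by enumerating all 36 pairs.
A + A = {-4, -2, 0, 1, 2, 3, 4, 5, 6, 8, 9, 10, 12, 13, 16, 20}, so |A + A| = 16.
Step 2: Doubling constant K = |A + A|/|A| = 16/6 = 16/6 ≈ 2.6667.
Step 3: Plünnecke-Ruzsa gives |3A| ≤ K³·|A| = (2.6667)³ · 6 ≈ 113.7778.
Step 4: Compute 3A = A + A + A directly by enumerating all triples (a,b,c) ∈ A³; |3A| = 28.
Step 5: Check 28 ≤ 113.7778? Yes ✓.

K = 16/6, Plünnecke-Ruzsa bound K³|A| ≈ 113.7778, |3A| = 28, inequality holds.


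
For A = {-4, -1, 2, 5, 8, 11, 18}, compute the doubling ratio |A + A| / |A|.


|A| = 7.
Compute A + A by enumerating all 49 pairs.
A + A = {-8, -5, -2, 1, 4, 7, 10, 13, 14, 16, 17, 19, 20, 22, 23, 26, 29, 36}, so |A + A| = 18.
K = |A + A| / |A| = 18/7 (already in lowest terms) ≈ 2.5714.
Reference: AP of size 7 gives K = 13/7 ≈ 1.8571; a fully generic set of size 7 gives K ≈ 4.0000.

|A| = 7, |A + A| = 18, K = 18/7.


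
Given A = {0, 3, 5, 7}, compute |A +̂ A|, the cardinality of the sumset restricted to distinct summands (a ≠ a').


Restricted sumset: A +̂ A = {a + a' : a ∈ A, a' ∈ A, a ≠ a'}.
Equivalently, take A + A and drop any sum 2a that is achievable ONLY as a + a for a ∈ A (i.e. sums representable only with equal summands).
Enumerate pairs (a, a') with a < a' (symmetric, so each unordered pair gives one sum; this covers all a ≠ a'):
  0 + 3 = 3
  0 + 5 = 5
  0 + 7 = 7
  3 + 5 = 8
  3 + 7 = 10
  5 + 7 = 12
Collected distinct sums: {3, 5, 7, 8, 10, 12}
|A +̂ A| = 6
(Reference bound: |A +̂ A| ≥ 2|A| - 3 for |A| ≥ 2, with |A| = 4 giving ≥ 5.)

|A +̂ A| = 6


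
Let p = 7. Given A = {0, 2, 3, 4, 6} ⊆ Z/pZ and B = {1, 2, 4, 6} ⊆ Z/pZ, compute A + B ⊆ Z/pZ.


Work in Z/7Z: reduce every sum a + b modulo 7.
Enumerate all 20 pairs:
a = 0: 0+1=1, 0+2=2, 0+4=4, 0+6=6
a = 2: 2+1=3, 2+2=4, 2+4=6, 2+6=1
a = 3: 3+1=4, 3+2=5, 3+4=0, 3+6=2
a = 4: 4+1=5, 4+2=6, 4+4=1, 4+6=3
a = 6: 6+1=0, 6+2=1, 6+4=3, 6+6=5
Distinct residues collected: {0, 1, 2, 3, 4, 5, 6}
|A + B| = 7 (out of 7 total residues).

A + B = {0, 1, 2, 3, 4, 5, 6}


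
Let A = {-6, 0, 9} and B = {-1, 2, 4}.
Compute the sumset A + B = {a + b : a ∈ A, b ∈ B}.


A + B = {a + b : a ∈ A, b ∈ B}.
Enumerate all |A|·|B| = 3·3 = 9 pairs (a, b) and collect distinct sums.
a = -6: -6+-1=-7, -6+2=-4, -6+4=-2
a = 0: 0+-1=-1, 0+2=2, 0+4=4
a = 9: 9+-1=8, 9+2=11, 9+4=13
Collecting distinct sums: A + B = {-7, -4, -2, -1, 2, 4, 8, 11, 13}
|A + B| = 9

A + B = {-7, -4, -2, -1, 2, 4, 8, 11, 13}


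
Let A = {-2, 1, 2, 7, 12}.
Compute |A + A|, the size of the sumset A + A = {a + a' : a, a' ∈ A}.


A + A = {a + a' : a, a' ∈ A}; |A| = 5.
General bounds: 2|A| - 1 ≤ |A + A| ≤ |A|(|A|+1)/2, i.e. 9 ≤ |A + A| ≤ 15.
Lower bound 2|A|-1 is attained iff A is an arithmetic progression.
Enumerate sums a + a' for a ≤ a' (symmetric, so this suffices):
a = -2: -2+-2=-4, -2+1=-1, -2+2=0, -2+7=5, -2+12=10
a = 1: 1+1=2, 1+2=3, 1+7=8, 1+12=13
a = 2: 2+2=4, 2+7=9, 2+12=14
a = 7: 7+7=14, 7+12=19
a = 12: 12+12=24
Distinct sums: {-4, -1, 0, 2, 3, 4, 5, 8, 9, 10, 13, 14, 19, 24}
|A + A| = 14

|A + A| = 14


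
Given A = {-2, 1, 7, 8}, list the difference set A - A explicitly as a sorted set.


A - A = {a - a' : a, a' ∈ A}.
Compute a - a' for each ordered pair (a, a'):
a = -2: -2--2=0, -2-1=-3, -2-7=-9, -2-8=-10
a = 1: 1--2=3, 1-1=0, 1-7=-6, 1-8=-7
a = 7: 7--2=9, 7-1=6, 7-7=0, 7-8=-1
a = 8: 8--2=10, 8-1=7, 8-7=1, 8-8=0
Collecting distinct values (and noting 0 appears from a-a):
A - A = {-10, -9, -7, -6, -3, -1, 0, 1, 3, 6, 7, 9, 10}
|A - A| = 13

A - A = {-10, -9, -7, -6, -3, -1, 0, 1, 3, 6, 7, 9, 10}


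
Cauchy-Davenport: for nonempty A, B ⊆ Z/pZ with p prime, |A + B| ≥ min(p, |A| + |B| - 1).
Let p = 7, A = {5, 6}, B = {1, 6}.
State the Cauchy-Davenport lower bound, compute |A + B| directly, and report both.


Cauchy-Davenport: |A + B| ≥ min(p, |A| + |B| - 1) for A, B nonempty in Z/pZ.
|A| = 2, |B| = 2, p = 7.
CD lower bound = min(7, 2 + 2 - 1) = min(7, 3) = 3.
Compute A + B mod 7 directly:
a = 5: 5+1=6, 5+6=4
a = 6: 6+1=0, 6+6=5
A + B = {0, 4, 5, 6}, so |A + B| = 4.
Verify: 4 ≥ 3? Yes ✓.

CD lower bound = 3, actual |A + B| = 4.


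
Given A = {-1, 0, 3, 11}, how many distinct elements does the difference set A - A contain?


A - A = {a - a' : a, a' ∈ A}; |A| = 4.
Bounds: 2|A|-1 ≤ |A - A| ≤ |A|² - |A| + 1, i.e. 7 ≤ |A - A| ≤ 13.
Note: 0 ∈ A - A always (from a - a). The set is symmetric: if d ∈ A - A then -d ∈ A - A.
Enumerate nonzero differences d = a - a' with a > a' (then include -d):
Positive differences: {1, 3, 4, 8, 11, 12}
Full difference set: {0} ∪ (positive diffs) ∪ (negative diffs).
|A - A| = 1 + 2·6 = 13 (matches direct enumeration: 13).

|A - A| = 13


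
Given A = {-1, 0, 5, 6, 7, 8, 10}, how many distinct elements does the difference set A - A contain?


A - A = {a - a' : a, a' ∈ A}; |A| = 7.
Bounds: 2|A|-1 ≤ |A - A| ≤ |A|² - |A| + 1, i.e. 13 ≤ |A - A| ≤ 43.
Note: 0 ∈ A - A always (from a - a). The set is symmetric: if d ∈ A - A then -d ∈ A - A.
Enumerate nonzero differences d = a - a' with a > a' (then include -d):
Positive differences: {1, 2, 3, 4, 5, 6, 7, 8, 9, 10, 11}
Full difference set: {0} ∪ (positive diffs) ∪ (negative diffs).
|A - A| = 1 + 2·11 = 23 (matches direct enumeration: 23).

|A - A| = 23


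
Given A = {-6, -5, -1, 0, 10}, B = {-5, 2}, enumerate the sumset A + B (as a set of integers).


A + B = {a + b : a ∈ A, b ∈ B}.
Enumerate all |A|·|B| = 5·2 = 10 pairs (a, b) and collect distinct sums.
a = -6: -6+-5=-11, -6+2=-4
a = -5: -5+-5=-10, -5+2=-3
a = -1: -1+-5=-6, -1+2=1
a = 0: 0+-5=-5, 0+2=2
a = 10: 10+-5=5, 10+2=12
Collecting distinct sums: A + B = {-11, -10, -6, -5, -4, -3, 1, 2, 5, 12}
|A + B| = 10

A + B = {-11, -10, -6, -5, -4, -3, 1, 2, 5, 12}


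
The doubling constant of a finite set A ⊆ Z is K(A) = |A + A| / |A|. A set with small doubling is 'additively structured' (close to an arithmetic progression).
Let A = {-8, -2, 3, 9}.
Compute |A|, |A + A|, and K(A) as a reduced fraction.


|A| = 4.
Compute A + A by enumerating all 16 pairs.
A + A = {-16, -10, -5, -4, 1, 6, 7, 12, 18}, so |A + A| = 9.
K = |A + A| / |A| = 9/4 (already in lowest terms) ≈ 2.2500.
Reference: AP of size 4 gives K = 7/4 ≈ 1.7500; a fully generic set of size 4 gives K ≈ 2.5000.

|A| = 4, |A + A| = 9, K = 9/4.


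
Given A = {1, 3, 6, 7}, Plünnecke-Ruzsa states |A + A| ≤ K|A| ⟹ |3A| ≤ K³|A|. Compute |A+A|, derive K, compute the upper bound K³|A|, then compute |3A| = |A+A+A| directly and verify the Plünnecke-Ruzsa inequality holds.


|A| = 4.
Step 1: Compute A + A by enumerating all 16 pairs.
A + A = {2, 4, 6, 7, 8, 9, 10, 12, 13, 14}, so |A + A| = 10.
Step 2: Doubling constant K = |A + A|/|A| = 10/4 = 10/4 ≈ 2.5000.
Step 3: Plünnecke-Ruzsa gives |3A| ≤ K³·|A| = (2.5000)³ · 4 ≈ 62.5000.
Step 4: Compute 3A = A + A + A directly by enumerating all triples (a,b,c) ∈ A³; |3A| = 17.
Step 5: Check 17 ≤ 62.5000? Yes ✓.

K = 10/4, Plünnecke-Ruzsa bound K³|A| ≈ 62.5000, |3A| = 17, inequality holds.


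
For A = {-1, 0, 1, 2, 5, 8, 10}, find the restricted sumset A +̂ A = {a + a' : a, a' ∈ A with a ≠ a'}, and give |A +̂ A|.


Restricted sumset: A +̂ A = {a + a' : a ∈ A, a' ∈ A, a ≠ a'}.
Equivalently, take A + A and drop any sum 2a that is achievable ONLY as a + a for a ∈ A (i.e. sums representable only with equal summands).
Enumerate pairs (a, a') with a < a' (symmetric, so each unordered pair gives one sum; this covers all a ≠ a'):
  -1 + 0 = -1
  -1 + 1 = 0
  -1 + 2 = 1
  -1 + 5 = 4
  -1 + 8 = 7
  -1 + 10 = 9
  0 + 1 = 1
  0 + 2 = 2
  0 + 5 = 5
  0 + 8 = 8
  0 + 10 = 10
  1 + 2 = 3
  1 + 5 = 6
  1 + 8 = 9
  1 + 10 = 11
  2 + 5 = 7
  2 + 8 = 10
  2 + 10 = 12
  5 + 8 = 13
  5 + 10 = 15
  8 + 10 = 18
Collected distinct sums: {-1, 0, 1, 2, 3, 4, 5, 6, 7, 8, 9, 10, 11, 12, 13, 15, 18}
|A +̂ A| = 17
(Reference bound: |A +̂ A| ≥ 2|A| - 3 for |A| ≥ 2, with |A| = 7 giving ≥ 11.)

|A +̂ A| = 17


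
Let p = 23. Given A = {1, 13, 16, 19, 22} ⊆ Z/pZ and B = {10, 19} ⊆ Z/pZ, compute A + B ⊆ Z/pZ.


Work in Z/23Z: reduce every sum a + b modulo 23.
Enumerate all 10 pairs:
a = 1: 1+10=11, 1+19=20
a = 13: 13+10=0, 13+19=9
a = 16: 16+10=3, 16+19=12
a = 19: 19+10=6, 19+19=15
a = 22: 22+10=9, 22+19=18
Distinct residues collected: {0, 3, 6, 9, 11, 12, 15, 18, 20}
|A + B| = 9 (out of 23 total residues).

A + B = {0, 3, 6, 9, 11, 12, 15, 18, 20}


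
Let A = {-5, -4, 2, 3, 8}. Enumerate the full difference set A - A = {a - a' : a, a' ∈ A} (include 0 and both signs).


A - A = {a - a' : a, a' ∈ A}.
Compute a - a' for each ordered pair (a, a'):
a = -5: -5--5=0, -5--4=-1, -5-2=-7, -5-3=-8, -5-8=-13
a = -4: -4--5=1, -4--4=0, -4-2=-6, -4-3=-7, -4-8=-12
a = 2: 2--5=7, 2--4=6, 2-2=0, 2-3=-1, 2-8=-6
a = 3: 3--5=8, 3--4=7, 3-2=1, 3-3=0, 3-8=-5
a = 8: 8--5=13, 8--4=12, 8-2=6, 8-3=5, 8-8=0
Collecting distinct values (and noting 0 appears from a-a):
A - A = {-13, -12, -8, -7, -6, -5, -1, 0, 1, 5, 6, 7, 8, 12, 13}
|A - A| = 15

A - A = {-13, -12, -8, -7, -6, -5, -1, 0, 1, 5, 6, 7, 8, 12, 13}


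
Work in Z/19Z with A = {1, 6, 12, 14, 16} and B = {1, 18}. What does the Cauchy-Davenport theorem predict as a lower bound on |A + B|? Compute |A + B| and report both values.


Cauchy-Davenport: |A + B| ≥ min(p, |A| + |B| - 1) for A, B nonempty in Z/pZ.
|A| = 5, |B| = 2, p = 19.
CD lower bound = min(19, 5 + 2 - 1) = min(19, 6) = 6.
Compute A + B mod 19 directly:
a = 1: 1+1=2, 1+18=0
a = 6: 6+1=7, 6+18=5
a = 12: 12+1=13, 12+18=11
a = 14: 14+1=15, 14+18=13
a = 16: 16+1=17, 16+18=15
A + B = {0, 2, 5, 7, 11, 13, 15, 17}, so |A + B| = 8.
Verify: 8 ≥ 6? Yes ✓.

CD lower bound = 6, actual |A + B| = 8.


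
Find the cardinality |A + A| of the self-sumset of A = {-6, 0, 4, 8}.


A + A = {a + a' : a, a' ∈ A}; |A| = 4.
General bounds: 2|A| - 1 ≤ |A + A| ≤ |A|(|A|+1)/2, i.e. 7 ≤ |A + A| ≤ 10.
Lower bound 2|A|-1 is attained iff A is an arithmetic progression.
Enumerate sums a + a' for a ≤ a' (symmetric, so this suffices):
a = -6: -6+-6=-12, -6+0=-6, -6+4=-2, -6+8=2
a = 0: 0+0=0, 0+4=4, 0+8=8
a = 4: 4+4=8, 4+8=12
a = 8: 8+8=16
Distinct sums: {-12, -6, -2, 0, 2, 4, 8, 12, 16}
|A + A| = 9

|A + A| = 9


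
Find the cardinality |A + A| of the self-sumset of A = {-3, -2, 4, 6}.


A + A = {a + a' : a, a' ∈ A}; |A| = 4.
General bounds: 2|A| - 1 ≤ |A + A| ≤ |A|(|A|+1)/2, i.e. 7 ≤ |A + A| ≤ 10.
Lower bound 2|A|-1 is attained iff A is an arithmetic progression.
Enumerate sums a + a' for a ≤ a' (symmetric, so this suffices):
a = -3: -3+-3=-6, -3+-2=-5, -3+4=1, -3+6=3
a = -2: -2+-2=-4, -2+4=2, -2+6=4
a = 4: 4+4=8, 4+6=10
a = 6: 6+6=12
Distinct sums: {-6, -5, -4, 1, 2, 3, 4, 8, 10, 12}
|A + A| = 10

|A + A| = 10


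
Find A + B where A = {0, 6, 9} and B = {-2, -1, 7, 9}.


A + B = {a + b : a ∈ A, b ∈ B}.
Enumerate all |A|·|B| = 3·4 = 12 pairs (a, b) and collect distinct sums.
a = 0: 0+-2=-2, 0+-1=-1, 0+7=7, 0+9=9
a = 6: 6+-2=4, 6+-1=5, 6+7=13, 6+9=15
a = 9: 9+-2=7, 9+-1=8, 9+7=16, 9+9=18
Collecting distinct sums: A + B = {-2, -1, 4, 5, 7, 8, 9, 13, 15, 16, 18}
|A + B| = 11

A + B = {-2, -1, 4, 5, 7, 8, 9, 13, 15, 16, 18}


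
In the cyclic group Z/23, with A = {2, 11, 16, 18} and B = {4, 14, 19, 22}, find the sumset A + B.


Work in Z/23Z: reduce every sum a + b modulo 23.
Enumerate all 16 pairs:
a = 2: 2+4=6, 2+14=16, 2+19=21, 2+22=1
a = 11: 11+4=15, 11+14=2, 11+19=7, 11+22=10
a = 16: 16+4=20, 16+14=7, 16+19=12, 16+22=15
a = 18: 18+4=22, 18+14=9, 18+19=14, 18+22=17
Distinct residues collected: {1, 2, 6, 7, 9, 10, 12, 14, 15, 16, 17, 20, 21, 22}
|A + B| = 14 (out of 23 total residues).

A + B = {1, 2, 6, 7, 9, 10, 12, 14, 15, 16, 17, 20, 21, 22}


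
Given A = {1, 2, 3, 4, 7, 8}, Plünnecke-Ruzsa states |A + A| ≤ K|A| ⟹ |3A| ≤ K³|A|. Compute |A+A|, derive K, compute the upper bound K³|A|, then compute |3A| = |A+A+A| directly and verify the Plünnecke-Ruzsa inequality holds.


|A| = 6.
Step 1: Compute A + A by enumerating all 36 pairs.
A + A = {2, 3, 4, 5, 6, 7, 8, 9, 10, 11, 12, 14, 15, 16}, so |A + A| = 14.
Step 2: Doubling constant K = |A + A|/|A| = 14/6 = 14/6 ≈ 2.3333.
Step 3: Plünnecke-Ruzsa gives |3A| ≤ K³·|A| = (2.3333)³ · 6 ≈ 76.2222.
Step 4: Compute 3A = A + A + A directly by enumerating all triples (a,b,c) ∈ A³; |3A| = 22.
Step 5: Check 22 ≤ 76.2222? Yes ✓.

K = 14/6, Plünnecke-Ruzsa bound K³|A| ≈ 76.2222, |3A| = 22, inequality holds.


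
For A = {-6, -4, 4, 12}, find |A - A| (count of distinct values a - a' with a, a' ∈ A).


A - A = {a - a' : a, a' ∈ A}; |A| = 4.
Bounds: 2|A|-1 ≤ |A - A| ≤ |A|² - |A| + 1, i.e. 7 ≤ |A - A| ≤ 13.
Note: 0 ∈ A - A always (from a - a). The set is symmetric: if d ∈ A - A then -d ∈ A - A.
Enumerate nonzero differences d = a - a' with a > a' (then include -d):
Positive differences: {2, 8, 10, 16, 18}
Full difference set: {0} ∪ (positive diffs) ∪ (negative diffs).
|A - A| = 1 + 2·5 = 11 (matches direct enumeration: 11).

|A - A| = 11


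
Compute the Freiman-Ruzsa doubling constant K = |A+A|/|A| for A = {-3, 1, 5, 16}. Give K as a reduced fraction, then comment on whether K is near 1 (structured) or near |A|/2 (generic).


|A| = 4.
Compute A + A by enumerating all 16 pairs.
A + A = {-6, -2, 2, 6, 10, 13, 17, 21, 32}, so |A + A| = 9.
K = |A + A| / |A| = 9/4 (already in lowest terms) ≈ 2.2500.
Reference: AP of size 4 gives K = 7/4 ≈ 1.7500; a fully generic set of size 4 gives K ≈ 2.5000.

|A| = 4, |A + A| = 9, K = 9/4.


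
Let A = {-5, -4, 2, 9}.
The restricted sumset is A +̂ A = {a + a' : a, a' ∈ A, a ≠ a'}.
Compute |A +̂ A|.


Restricted sumset: A +̂ A = {a + a' : a ∈ A, a' ∈ A, a ≠ a'}.
Equivalently, take A + A and drop any sum 2a that is achievable ONLY as a + a for a ∈ A (i.e. sums representable only with equal summands).
Enumerate pairs (a, a') with a < a' (symmetric, so each unordered pair gives one sum; this covers all a ≠ a'):
  -5 + -4 = -9
  -5 + 2 = -3
  -5 + 9 = 4
  -4 + 2 = -2
  -4 + 9 = 5
  2 + 9 = 11
Collected distinct sums: {-9, -3, -2, 4, 5, 11}
|A +̂ A| = 6
(Reference bound: |A +̂ A| ≥ 2|A| - 3 for |A| ≥ 2, with |A| = 4 giving ≥ 5.)

|A +̂ A| = 6


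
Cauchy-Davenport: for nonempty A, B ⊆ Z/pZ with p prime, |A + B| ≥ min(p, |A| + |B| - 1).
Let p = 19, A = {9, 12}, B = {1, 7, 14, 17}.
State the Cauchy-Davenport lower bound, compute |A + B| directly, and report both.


Cauchy-Davenport: |A + B| ≥ min(p, |A| + |B| - 1) for A, B nonempty in Z/pZ.
|A| = 2, |B| = 4, p = 19.
CD lower bound = min(19, 2 + 4 - 1) = min(19, 5) = 5.
Compute A + B mod 19 directly:
a = 9: 9+1=10, 9+7=16, 9+14=4, 9+17=7
a = 12: 12+1=13, 12+7=0, 12+14=7, 12+17=10
A + B = {0, 4, 7, 10, 13, 16}, so |A + B| = 6.
Verify: 6 ≥ 5? Yes ✓.

CD lower bound = 5, actual |A + B| = 6.


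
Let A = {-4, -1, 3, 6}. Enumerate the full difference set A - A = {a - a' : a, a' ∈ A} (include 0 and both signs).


A - A = {a - a' : a, a' ∈ A}.
Compute a - a' for each ordered pair (a, a'):
a = -4: -4--4=0, -4--1=-3, -4-3=-7, -4-6=-10
a = -1: -1--4=3, -1--1=0, -1-3=-4, -1-6=-7
a = 3: 3--4=7, 3--1=4, 3-3=0, 3-6=-3
a = 6: 6--4=10, 6--1=7, 6-3=3, 6-6=0
Collecting distinct values (and noting 0 appears from a-a):
A - A = {-10, -7, -4, -3, 0, 3, 4, 7, 10}
|A - A| = 9

A - A = {-10, -7, -4, -3, 0, 3, 4, 7, 10}


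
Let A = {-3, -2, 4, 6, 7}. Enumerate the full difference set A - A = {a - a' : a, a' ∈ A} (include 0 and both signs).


A - A = {a - a' : a, a' ∈ A}.
Compute a - a' for each ordered pair (a, a'):
a = -3: -3--3=0, -3--2=-1, -3-4=-7, -3-6=-9, -3-7=-10
a = -2: -2--3=1, -2--2=0, -2-4=-6, -2-6=-8, -2-7=-9
a = 4: 4--3=7, 4--2=6, 4-4=0, 4-6=-2, 4-7=-3
a = 6: 6--3=9, 6--2=8, 6-4=2, 6-6=0, 6-7=-1
a = 7: 7--3=10, 7--2=9, 7-4=3, 7-6=1, 7-7=0
Collecting distinct values (and noting 0 appears from a-a):
A - A = {-10, -9, -8, -7, -6, -3, -2, -1, 0, 1, 2, 3, 6, 7, 8, 9, 10}
|A - A| = 17

A - A = {-10, -9, -8, -7, -6, -3, -2, -1, 0, 1, 2, 3, 6, 7, 8, 9, 10}


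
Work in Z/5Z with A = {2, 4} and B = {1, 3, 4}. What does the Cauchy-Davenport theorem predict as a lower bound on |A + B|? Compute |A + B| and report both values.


Cauchy-Davenport: |A + B| ≥ min(p, |A| + |B| - 1) for A, B nonempty in Z/pZ.
|A| = 2, |B| = 3, p = 5.
CD lower bound = min(5, 2 + 3 - 1) = min(5, 4) = 4.
Compute A + B mod 5 directly:
a = 2: 2+1=3, 2+3=0, 2+4=1
a = 4: 4+1=0, 4+3=2, 4+4=3
A + B = {0, 1, 2, 3}, so |A + B| = 4.
Verify: 4 ≥ 4? Yes ✓.

CD lower bound = 4, actual |A + B| = 4.


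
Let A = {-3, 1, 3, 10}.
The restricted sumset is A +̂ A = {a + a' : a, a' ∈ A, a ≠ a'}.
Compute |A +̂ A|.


Restricted sumset: A +̂ A = {a + a' : a ∈ A, a' ∈ A, a ≠ a'}.
Equivalently, take A + A and drop any sum 2a that is achievable ONLY as a + a for a ∈ A (i.e. sums representable only with equal summands).
Enumerate pairs (a, a') with a < a' (symmetric, so each unordered pair gives one sum; this covers all a ≠ a'):
  -3 + 1 = -2
  -3 + 3 = 0
  -3 + 10 = 7
  1 + 3 = 4
  1 + 10 = 11
  3 + 10 = 13
Collected distinct sums: {-2, 0, 4, 7, 11, 13}
|A +̂ A| = 6
(Reference bound: |A +̂ A| ≥ 2|A| - 3 for |A| ≥ 2, with |A| = 4 giving ≥ 5.)

|A +̂ A| = 6


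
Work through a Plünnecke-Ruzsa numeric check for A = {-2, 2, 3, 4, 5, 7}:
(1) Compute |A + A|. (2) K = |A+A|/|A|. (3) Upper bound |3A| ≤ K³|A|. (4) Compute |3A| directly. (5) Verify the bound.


|A| = 6.
Step 1: Compute A + A by enumerating all 36 pairs.
A + A = {-4, 0, 1, 2, 3, 4, 5, 6, 7, 8, 9, 10, 11, 12, 14}, so |A + A| = 15.
Step 2: Doubling constant K = |A + A|/|A| = 15/6 = 15/6 ≈ 2.5000.
Step 3: Plünnecke-Ruzsa gives |3A| ≤ K³·|A| = (2.5000)³ · 6 ≈ 93.7500.
Step 4: Compute 3A = A + A + A directly by enumerating all triples (a,b,c) ∈ A³; |3A| = 24.
Step 5: Check 24 ≤ 93.7500? Yes ✓.

K = 15/6, Plünnecke-Ruzsa bound K³|A| ≈ 93.7500, |3A| = 24, inequality holds.


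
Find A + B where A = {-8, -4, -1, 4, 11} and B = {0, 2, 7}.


A + B = {a + b : a ∈ A, b ∈ B}.
Enumerate all |A|·|B| = 5·3 = 15 pairs (a, b) and collect distinct sums.
a = -8: -8+0=-8, -8+2=-6, -8+7=-1
a = -4: -4+0=-4, -4+2=-2, -4+7=3
a = -1: -1+0=-1, -1+2=1, -1+7=6
a = 4: 4+0=4, 4+2=6, 4+7=11
a = 11: 11+0=11, 11+2=13, 11+7=18
Collecting distinct sums: A + B = {-8, -6, -4, -2, -1, 1, 3, 4, 6, 11, 13, 18}
|A + B| = 12

A + B = {-8, -6, -4, -2, -1, 1, 3, 4, 6, 11, 13, 18}


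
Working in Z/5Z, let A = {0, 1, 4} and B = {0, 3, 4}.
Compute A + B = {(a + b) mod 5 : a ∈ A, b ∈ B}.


Work in Z/5Z: reduce every sum a + b modulo 5.
Enumerate all 9 pairs:
a = 0: 0+0=0, 0+3=3, 0+4=4
a = 1: 1+0=1, 1+3=4, 1+4=0
a = 4: 4+0=4, 4+3=2, 4+4=3
Distinct residues collected: {0, 1, 2, 3, 4}
|A + B| = 5 (out of 5 total residues).

A + B = {0, 1, 2, 3, 4}


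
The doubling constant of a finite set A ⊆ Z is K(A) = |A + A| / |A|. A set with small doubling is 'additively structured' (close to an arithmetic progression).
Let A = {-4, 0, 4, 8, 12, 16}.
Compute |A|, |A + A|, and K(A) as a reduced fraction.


|A| = 6.
Compute A + A by enumerating all 36 pairs.
A + A = {-8, -4, 0, 4, 8, 12, 16, 20, 24, 28, 32}, so |A + A| = 11.
K = |A + A| / |A| = 11/6 (already in lowest terms) ≈ 1.8333.
Reference: AP of size 6 gives K = 11/6 ≈ 1.8333; a fully generic set of size 6 gives K ≈ 3.5000.

|A| = 6, |A + A| = 11, K = 11/6.


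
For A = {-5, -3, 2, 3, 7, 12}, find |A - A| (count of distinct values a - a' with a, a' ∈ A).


A - A = {a - a' : a, a' ∈ A}; |A| = 6.
Bounds: 2|A|-1 ≤ |A - A| ≤ |A|² - |A| + 1, i.e. 11 ≤ |A - A| ≤ 31.
Note: 0 ∈ A - A always (from a - a). The set is symmetric: if d ∈ A - A then -d ∈ A - A.
Enumerate nonzero differences d = a - a' with a > a' (then include -d):
Positive differences: {1, 2, 4, 5, 6, 7, 8, 9, 10, 12, 15, 17}
Full difference set: {0} ∪ (positive diffs) ∪ (negative diffs).
|A - A| = 1 + 2·12 = 25 (matches direct enumeration: 25).

|A - A| = 25


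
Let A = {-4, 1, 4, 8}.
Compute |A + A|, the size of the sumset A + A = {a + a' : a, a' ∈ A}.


A + A = {a + a' : a, a' ∈ A}; |A| = 4.
General bounds: 2|A| - 1 ≤ |A + A| ≤ |A|(|A|+1)/2, i.e. 7 ≤ |A + A| ≤ 10.
Lower bound 2|A|-1 is attained iff A is an arithmetic progression.
Enumerate sums a + a' for a ≤ a' (symmetric, so this suffices):
a = -4: -4+-4=-8, -4+1=-3, -4+4=0, -4+8=4
a = 1: 1+1=2, 1+4=5, 1+8=9
a = 4: 4+4=8, 4+8=12
a = 8: 8+8=16
Distinct sums: {-8, -3, 0, 2, 4, 5, 8, 9, 12, 16}
|A + A| = 10

|A + A| = 10


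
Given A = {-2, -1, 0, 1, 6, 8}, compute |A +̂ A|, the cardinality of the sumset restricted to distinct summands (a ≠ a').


Restricted sumset: A +̂ A = {a + a' : a ∈ A, a' ∈ A, a ≠ a'}.
Equivalently, take A + A and drop any sum 2a that is achievable ONLY as a + a for a ∈ A (i.e. sums representable only with equal summands).
Enumerate pairs (a, a') with a < a' (symmetric, so each unordered pair gives one sum; this covers all a ≠ a'):
  -2 + -1 = -3
  -2 + 0 = -2
  -2 + 1 = -1
  -2 + 6 = 4
  -2 + 8 = 6
  -1 + 0 = -1
  -1 + 1 = 0
  -1 + 6 = 5
  -1 + 8 = 7
  0 + 1 = 1
  0 + 6 = 6
  0 + 8 = 8
  1 + 6 = 7
  1 + 8 = 9
  6 + 8 = 14
Collected distinct sums: {-3, -2, -1, 0, 1, 4, 5, 6, 7, 8, 9, 14}
|A +̂ A| = 12
(Reference bound: |A +̂ A| ≥ 2|A| - 3 for |A| ≥ 2, with |A| = 6 giving ≥ 9.)

|A +̂ A| = 12


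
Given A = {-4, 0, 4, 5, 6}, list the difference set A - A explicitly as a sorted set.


A - A = {a - a' : a, a' ∈ A}.
Compute a - a' for each ordered pair (a, a'):
a = -4: -4--4=0, -4-0=-4, -4-4=-8, -4-5=-9, -4-6=-10
a = 0: 0--4=4, 0-0=0, 0-4=-4, 0-5=-5, 0-6=-6
a = 4: 4--4=8, 4-0=4, 4-4=0, 4-5=-1, 4-6=-2
a = 5: 5--4=9, 5-0=5, 5-4=1, 5-5=0, 5-6=-1
a = 6: 6--4=10, 6-0=6, 6-4=2, 6-5=1, 6-6=0
Collecting distinct values (and noting 0 appears from a-a):
A - A = {-10, -9, -8, -6, -5, -4, -2, -1, 0, 1, 2, 4, 5, 6, 8, 9, 10}
|A - A| = 17

A - A = {-10, -9, -8, -6, -5, -4, -2, -1, 0, 1, 2, 4, 5, 6, 8, 9, 10}


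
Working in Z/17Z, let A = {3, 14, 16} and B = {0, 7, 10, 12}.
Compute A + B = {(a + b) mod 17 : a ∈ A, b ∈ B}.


Work in Z/17Z: reduce every sum a + b modulo 17.
Enumerate all 12 pairs:
a = 3: 3+0=3, 3+7=10, 3+10=13, 3+12=15
a = 14: 14+0=14, 14+7=4, 14+10=7, 14+12=9
a = 16: 16+0=16, 16+7=6, 16+10=9, 16+12=11
Distinct residues collected: {3, 4, 6, 7, 9, 10, 11, 13, 14, 15, 16}
|A + B| = 11 (out of 17 total residues).

A + B = {3, 4, 6, 7, 9, 10, 11, 13, 14, 15, 16}


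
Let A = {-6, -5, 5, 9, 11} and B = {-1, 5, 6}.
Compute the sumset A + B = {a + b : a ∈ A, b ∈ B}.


A + B = {a + b : a ∈ A, b ∈ B}.
Enumerate all |A|·|B| = 5·3 = 15 pairs (a, b) and collect distinct sums.
a = -6: -6+-1=-7, -6+5=-1, -6+6=0
a = -5: -5+-1=-6, -5+5=0, -5+6=1
a = 5: 5+-1=4, 5+5=10, 5+6=11
a = 9: 9+-1=8, 9+5=14, 9+6=15
a = 11: 11+-1=10, 11+5=16, 11+6=17
Collecting distinct sums: A + B = {-7, -6, -1, 0, 1, 4, 8, 10, 11, 14, 15, 16, 17}
|A + B| = 13

A + B = {-7, -6, -1, 0, 1, 4, 8, 10, 11, 14, 15, 16, 17}


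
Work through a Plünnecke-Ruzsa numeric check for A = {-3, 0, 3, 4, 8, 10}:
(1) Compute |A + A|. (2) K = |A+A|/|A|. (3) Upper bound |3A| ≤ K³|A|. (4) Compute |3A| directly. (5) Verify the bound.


|A| = 6.
Step 1: Compute A + A by enumerating all 36 pairs.
A + A = {-6, -3, 0, 1, 3, 4, 5, 6, 7, 8, 10, 11, 12, 13, 14, 16, 18, 20}, so |A + A| = 18.
Step 2: Doubling constant K = |A + A|/|A| = 18/6 = 18/6 ≈ 3.0000.
Step 3: Plünnecke-Ruzsa gives |3A| ≤ K³·|A| = (3.0000)³ · 6 ≈ 162.0000.
Step 4: Compute 3A = A + A + A directly by enumerating all triples (a,b,c) ∈ A³; |3A| = 32.
Step 5: Check 32 ≤ 162.0000? Yes ✓.

K = 18/6, Plünnecke-Ruzsa bound K³|A| ≈ 162.0000, |3A| = 32, inequality holds.


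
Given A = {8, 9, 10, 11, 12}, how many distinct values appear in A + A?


A + A = {a + a' : a, a' ∈ A}; |A| = 5.
General bounds: 2|A| - 1 ≤ |A + A| ≤ |A|(|A|+1)/2, i.e. 9 ≤ |A + A| ≤ 15.
Lower bound 2|A|-1 is attained iff A is an arithmetic progression.
Enumerate sums a + a' for a ≤ a' (symmetric, so this suffices):
a = 8: 8+8=16, 8+9=17, 8+10=18, 8+11=19, 8+12=20
a = 9: 9+9=18, 9+10=19, 9+11=20, 9+12=21
a = 10: 10+10=20, 10+11=21, 10+12=22
a = 11: 11+11=22, 11+12=23
a = 12: 12+12=24
Distinct sums: {16, 17, 18, 19, 20, 21, 22, 23, 24}
|A + A| = 9

|A + A| = 9
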